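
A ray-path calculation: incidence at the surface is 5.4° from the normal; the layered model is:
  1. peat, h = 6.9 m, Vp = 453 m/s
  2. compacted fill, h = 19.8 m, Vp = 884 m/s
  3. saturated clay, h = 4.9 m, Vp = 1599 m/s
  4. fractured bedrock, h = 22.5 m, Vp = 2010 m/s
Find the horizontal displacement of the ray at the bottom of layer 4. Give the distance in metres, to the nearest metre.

16 m

Apply Snell's law at each interface; in layer i the horizontal offset is hᵢ·tan θᵢ.
Layer 1: θ = 5.40°; offset = 6.9·tan 5.40° = 0.652 m.
Layer 2: sin θ = 884·sin 5.4°/453 = 0.1836, θ = 10.58°; offset = 19.8·tan 10.58° = 3.699 m.
Layer 3: sin θ = 1599·sin 5.4°/453 = 0.3322, θ = 19.40°; offset = 4.9·tan 19.40° = 1.726 m.
Layer 4: sin θ = 2010·sin 5.4°/453 = 0.4176, θ = 24.68°; offset = 22.5·tan 24.68° = 10.340 m.
Summing the layer offsets gives 16.417 m.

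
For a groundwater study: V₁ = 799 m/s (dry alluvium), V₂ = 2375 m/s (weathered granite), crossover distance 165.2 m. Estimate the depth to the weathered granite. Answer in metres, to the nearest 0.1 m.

58.2 m

x_cross = 2h·√((V₂+V₁)/(V₂−V₁)) → h = x_cross / (2·√((V₂+V₁)/(V₂−V₁))).
√((V₂+V₁)/(V₂−V₁)) = √((2375+799)/(2375−799)) = 1.4191.
h = 165.2 / (2·1.4191) = 58.20 m.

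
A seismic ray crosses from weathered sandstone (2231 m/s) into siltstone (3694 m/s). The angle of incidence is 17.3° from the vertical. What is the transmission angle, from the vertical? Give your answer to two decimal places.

sin θ₁/V₁ = sin θ₂/V₂ ⇒ sin θ₂ = 3694·sin 17.3°/2231 = 3694·0.2974/2231 = 0.4924.
θ₂ = sin⁻¹(0.4924) = 29.50° (from vertical).

29.50°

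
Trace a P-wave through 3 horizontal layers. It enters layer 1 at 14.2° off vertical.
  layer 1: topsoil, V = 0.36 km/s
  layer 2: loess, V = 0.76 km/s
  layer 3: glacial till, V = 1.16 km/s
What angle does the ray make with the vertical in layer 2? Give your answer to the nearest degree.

31°

Snell's law across each interface conserves sin θ / V, so sin θ_2 = V_2·sin θ₁/V₁.
sin θ_2 = 0.76 × sin 14.2° / 0.36 = 0.5179.
θ_2 = arcsin 0.5179 = 31.19°.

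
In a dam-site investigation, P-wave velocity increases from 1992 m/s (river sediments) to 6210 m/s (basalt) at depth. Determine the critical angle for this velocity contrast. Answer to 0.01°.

18.71°

Critical incidence: sin θ_c = V₁/V₂ = 1992/6210 = 0.3208.
θ_c = arcsin 0.3208 = 18.71°.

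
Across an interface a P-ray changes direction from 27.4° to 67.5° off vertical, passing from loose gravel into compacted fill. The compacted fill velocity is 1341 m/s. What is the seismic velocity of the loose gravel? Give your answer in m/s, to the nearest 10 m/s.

670 m/s

sin 27.4° = 0.4602; sin 67.5° = 0.9239.
V₁ = V₂·(sin θ₁/sin θ₂) = 1341·(0.4602/0.9239) = 667.97 m/s.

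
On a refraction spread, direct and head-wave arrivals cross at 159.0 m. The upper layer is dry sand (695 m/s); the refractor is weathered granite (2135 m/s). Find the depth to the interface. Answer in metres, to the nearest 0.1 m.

h = (x_cross/2)·√((V₂−V₁)/(V₂+V₁)).
(V₂−V₁)/(V₂+V₁) = (2135−695)/(2135+695) = 0.5088; √ = 0.7133.
h = (159.0/2)·0.7133 = 56.71 m.

56.7 m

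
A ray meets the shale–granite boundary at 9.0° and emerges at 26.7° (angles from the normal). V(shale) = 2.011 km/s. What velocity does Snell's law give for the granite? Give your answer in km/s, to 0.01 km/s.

sin 9.0° = 0.1564; sin 26.7° = 0.4493.
V₂ = V₁·(sin θ₂/sin θ₁) = 2.011·(0.4493/0.1564) = 5.78 km/s.

5.78 km/s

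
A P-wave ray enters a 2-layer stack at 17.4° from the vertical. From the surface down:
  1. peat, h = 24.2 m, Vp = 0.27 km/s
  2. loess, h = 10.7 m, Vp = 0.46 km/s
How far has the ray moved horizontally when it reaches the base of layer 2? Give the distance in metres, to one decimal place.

13.9 m

p = sin θ₁/V₁ = sin 17.4°/0.27 = 1.1076e+00 s/km is conserved through the stack.
Layer 1: θ = 17.40°; offset = 24.2·tan 17.40° = 7.584 m.
Layer 2: sin θ = p·0.46 = 0.5095 → θ = 30.63°; offset = 10.7·tan 30.63° = 6.335 m.
Summing the layer offsets gives 13.919 m.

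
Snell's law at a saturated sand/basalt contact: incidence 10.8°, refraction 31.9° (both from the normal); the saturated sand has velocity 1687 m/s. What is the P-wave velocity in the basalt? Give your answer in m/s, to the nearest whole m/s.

4758 m/s

sin 10.8° = 0.1874; sin 31.9° = 0.5284.
V₂ = V₁·(sin θ₂/sin θ₁) = 1687·(0.5284/0.1874) = 4757.55 m/s.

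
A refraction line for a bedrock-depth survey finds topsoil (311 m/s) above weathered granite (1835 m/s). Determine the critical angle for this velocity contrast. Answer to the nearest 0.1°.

9.8°

Critical incidence: sin θ_c = V₁/V₂ = 311/1835 = 0.1695.
θ_c = arcsin 0.1695 = 9.76°.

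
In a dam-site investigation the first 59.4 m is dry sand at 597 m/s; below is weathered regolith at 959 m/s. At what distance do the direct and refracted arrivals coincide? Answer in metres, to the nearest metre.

x_cross = 2h·√((V₂+V₁)/(V₂−V₁)).
(V₂+V₁)/(V₂−V₁) = (959+597)/(959−597) = 4.2983; √ = 2.0732.
x_cross = 2·59.4·2.0732 = 246.30 m.

246 m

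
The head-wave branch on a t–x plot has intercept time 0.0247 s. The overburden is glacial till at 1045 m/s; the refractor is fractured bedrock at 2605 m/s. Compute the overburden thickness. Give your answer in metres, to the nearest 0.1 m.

h = tᵢ·V₁·V₂ / (2·√(V₂²−V₁²)).
√(V₂²−V₁²) = √(2605² − 1045²) = 2386.2 m/s.
h = 0.0247 s × 1045 × 2605 / (2 × 2386.2) = 14.09 m.

14.1 m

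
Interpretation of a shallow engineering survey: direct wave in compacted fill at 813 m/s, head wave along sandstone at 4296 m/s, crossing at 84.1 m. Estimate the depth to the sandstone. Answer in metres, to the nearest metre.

35 m

h = (x_cross/2)·√((V₂−V₁)/(V₂+V₁)).
(V₂−V₁)/(V₂+V₁) = (4296−813)/(4296+813) = 0.6817; √ = 0.8257.
h = (84.1/2)·0.8257 = 34.72 m.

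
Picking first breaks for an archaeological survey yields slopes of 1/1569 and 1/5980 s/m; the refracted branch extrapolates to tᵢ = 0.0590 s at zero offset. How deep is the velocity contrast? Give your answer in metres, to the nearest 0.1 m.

h = tᵢ·V₁·V₂ / (2·√(V₂²−V₁²)).
√(V₂²−V₁²) = √(5980² − 1569²) = 5770.5 m/s.
h = 0.059 s × 1569 × 5980 / (2 × 5770.5) = 47.97 m.

48.0 m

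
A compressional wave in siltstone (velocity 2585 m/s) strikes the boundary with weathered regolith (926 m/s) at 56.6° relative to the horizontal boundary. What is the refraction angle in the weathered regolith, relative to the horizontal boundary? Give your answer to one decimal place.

78.6°

Angle from the normal: 90° − 56.6° = 33.4°.
sin θ₁/V₁ = sin θ₂/V₂ ⇒ sin θ₂ = 926·sin 33.4°/2585 = 926·0.5505/2585 = 0.1972.
θ₂ = arcsin 0.1972 = 11.37° from the normal.
From the interface: 90° − 11.37° = 78.63°.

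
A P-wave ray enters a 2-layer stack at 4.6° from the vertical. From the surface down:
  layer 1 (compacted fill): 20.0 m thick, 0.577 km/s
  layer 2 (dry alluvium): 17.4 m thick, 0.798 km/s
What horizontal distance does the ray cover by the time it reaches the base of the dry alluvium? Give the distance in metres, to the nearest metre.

Ray parameter p = sin 4.6° / 0.577 km/s = 1.3899e-01 s/km.
Layer 1: θ = 4.60°; offset = 20.0·tan 4.60° = 1.609 m.
Layer 2: sin θ = p·0.798 = 0.1109 → θ = 6.37°; offset = 17.4·tan 6.37° = 1.942 m.
Σ offsets = 3.551 m.

4 m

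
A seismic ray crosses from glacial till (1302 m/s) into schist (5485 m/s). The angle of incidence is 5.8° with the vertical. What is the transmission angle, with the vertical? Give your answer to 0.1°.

sin θ₁/V₁ = sin θ₂/V₂ ⇒ sin θ₂ = 5485·sin 5.8°/1302 = 5485·0.1011/1302 = 0.4257.
θ₂ = sin⁻¹(0.4257) = 25.20° (from vertical).

25.2°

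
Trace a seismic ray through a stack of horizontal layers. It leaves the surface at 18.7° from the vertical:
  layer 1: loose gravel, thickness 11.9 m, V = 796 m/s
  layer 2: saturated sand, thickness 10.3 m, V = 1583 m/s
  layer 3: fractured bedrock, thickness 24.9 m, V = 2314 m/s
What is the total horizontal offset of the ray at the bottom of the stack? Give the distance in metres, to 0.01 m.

76.60 m

Apply Snell's law at each interface; in layer i the horizontal offset is hᵢ·tan θᵢ.
Layer 1: θ = 18.70°; offset = 11.9·tan 18.70° = 4.0279 m.
Layer 2: sin θ = 1583·sin 18.7°/796 = 0.6376, θ = 39.61°; offset = 10.3·tan 39.61° = 8.5249 m.
Layer 3: sin θ = 2314·sin 18.7°/796 = 0.9320, θ = 68.75°; offset = 24.9·tan 68.75° = 64.0435 m.
Total horizontal offset = 76.5963 m.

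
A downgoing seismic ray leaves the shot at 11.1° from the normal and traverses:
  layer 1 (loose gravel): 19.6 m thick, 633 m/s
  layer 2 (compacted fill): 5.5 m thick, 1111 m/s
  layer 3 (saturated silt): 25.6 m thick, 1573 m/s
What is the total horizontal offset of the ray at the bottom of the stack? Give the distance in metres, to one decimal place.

Ray parameter p = sin 11.1° / 633 m/s = 3.0414e-04 s/m.
Layer 1: θ = 11.10°; offset = 19.6·tan 11.10° = 3.845 m.
Layer 2: sin θ = p·1111 = 0.3379 → θ = 19.75°; offset = 5.5·tan 19.75° = 1.975 m.
Layer 3: sin θ = p·1573 = 0.4784 → θ = 28.58°; offset = 25.6·tan 28.58° = 13.947 m.
Summing the layer offsets gives 19.767 m.

19.8 m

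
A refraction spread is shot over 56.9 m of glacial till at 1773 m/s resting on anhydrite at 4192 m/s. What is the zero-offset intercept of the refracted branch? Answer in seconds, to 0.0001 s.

θ_c = arcsin(V₁/V₂) = arcsin(1773/4192) = 25.02°; cos θ_c = 0.9062.
tᵢ = 2h·cos θ_c / V₁ = 2·56.9·0.9062 / 1773 = 0.05816 s.

0.0582 s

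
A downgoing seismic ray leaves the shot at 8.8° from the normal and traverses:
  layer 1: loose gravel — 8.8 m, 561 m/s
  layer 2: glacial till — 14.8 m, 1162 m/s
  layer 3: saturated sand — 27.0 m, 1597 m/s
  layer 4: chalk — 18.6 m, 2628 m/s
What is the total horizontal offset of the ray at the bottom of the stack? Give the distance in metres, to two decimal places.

Ray parameter p = sin 8.8° / 561 m/s = 2.7270e-04 s/m.
Layer 1: θ = 8.80°; offset = 8.8·tan 8.80° = 1.3623 m.
Layer 2: sin θ = p·1162 = 0.3169 → θ = 18.47°; offset = 14.8·tan 18.47° = 4.9446 m.
Layer 3: sin θ = p·1597 = 0.4355 → θ = 25.82°; offset = 27.0·tan 25.82° = 13.0625 m.
Layer 4: sin θ = p·2628 = 0.7167 → θ = 45.78°; offset = 18.6·tan 45.78° = 19.1131 m.
Summing the layer offsets gives 38.4825 m.

38.48 m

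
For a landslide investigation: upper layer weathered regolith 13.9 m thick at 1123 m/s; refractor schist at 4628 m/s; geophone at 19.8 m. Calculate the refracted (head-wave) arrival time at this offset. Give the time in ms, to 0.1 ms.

28.3 ms

θ_c = arcsin(V₁/V₂) = arcsin(1123/4628) = 14.04°, cos θ_c = 0.9701.
Intercept time tᵢ = 2h cos θ_c / V₁ = 2·13.9·0.9701/1123 = 0.02402 s.
t = x/V₂ + tᵢ = 19.8/4628 + 0.02402 = 0.02829 s.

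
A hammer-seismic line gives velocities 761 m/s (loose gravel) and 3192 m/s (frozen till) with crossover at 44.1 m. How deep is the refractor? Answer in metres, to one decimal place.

h = (x_cross/2)·√((V₂−V₁)/(V₂+V₁)).
(V₂−V₁)/(V₂+V₁) = (3192−761)/(3192+761) = 0.6150; √ = 0.7842.
h = (44.1/2)·0.7842 = 17.29 m.

17.3 m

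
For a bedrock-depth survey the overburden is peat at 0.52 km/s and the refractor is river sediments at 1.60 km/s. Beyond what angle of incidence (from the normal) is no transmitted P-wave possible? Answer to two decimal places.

18.97°

At critical incidence the refracted ray runs along the interface (θ₂ = 90°), so sin θ_c = V₁/V₂.
θ_c = arcsin(0.52/1.60) = arcsin 0.3250 = 18.97°.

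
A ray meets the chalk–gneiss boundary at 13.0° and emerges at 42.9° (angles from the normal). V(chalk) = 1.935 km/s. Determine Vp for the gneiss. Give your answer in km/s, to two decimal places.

Snell's law: sin 13.0°/V₁ = sin 42.9°/V₂.
V₂ = V₁·sin 42.9°/sin 13.0° = 1.935 × 3.0261 = 5.86 km/s.

5.86 km/s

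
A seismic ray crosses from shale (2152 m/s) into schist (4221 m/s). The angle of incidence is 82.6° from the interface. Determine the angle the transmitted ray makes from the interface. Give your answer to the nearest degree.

Convert to the normal: θ₁ = 90° − 82.6° = 7.4°.
Snell's law: sin θ₂ = (V₂/V₁)·sin θ₁ = (4221/2152)·sin 7.4° = 0.2526.
θ₂ = arcsin 0.2526 = 14.63° from the normal.
From the interface: 90° − 14.63° = 75.37°.

75°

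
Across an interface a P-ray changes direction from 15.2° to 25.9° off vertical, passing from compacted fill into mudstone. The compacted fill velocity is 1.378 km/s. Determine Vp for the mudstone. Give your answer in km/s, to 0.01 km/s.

2.30 km/s

Snell's law: sin 15.2°/V₁ = sin 25.9°/V₂.
V₂ = V₁·sin 25.9°/sin 15.2° = 1.378 × 1.6660 = 2.30 km/s.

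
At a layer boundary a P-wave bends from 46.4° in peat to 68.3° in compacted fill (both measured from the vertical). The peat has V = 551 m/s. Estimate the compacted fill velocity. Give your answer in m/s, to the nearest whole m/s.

sin 46.4° = 0.7242; sin 68.3° = 0.9291.
V₂ = V₁·(sin θ₂/sin θ₁) = 551·(0.9291/0.7242) = 706.95 m/s.

707 m/s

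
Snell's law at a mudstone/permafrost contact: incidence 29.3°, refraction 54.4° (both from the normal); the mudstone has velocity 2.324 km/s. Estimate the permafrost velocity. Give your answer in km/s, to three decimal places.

Snell's law: sin 29.3°/V₁ = sin 54.4°/V₂.
V₂ = V₁·sin 54.4°/sin 29.3° = 2.324 × 1.6615 = 3.861 km/s.

3.861 km/s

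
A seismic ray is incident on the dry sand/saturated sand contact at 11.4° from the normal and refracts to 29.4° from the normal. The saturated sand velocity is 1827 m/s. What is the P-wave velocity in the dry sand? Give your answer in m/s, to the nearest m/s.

736 m/s

sin 11.4° = 0.1977; sin 29.4° = 0.4909.
V₁ = V₂·(sin θ₁/sin θ₂) = 1827·(0.1977/0.4909) = 735.62 m/s.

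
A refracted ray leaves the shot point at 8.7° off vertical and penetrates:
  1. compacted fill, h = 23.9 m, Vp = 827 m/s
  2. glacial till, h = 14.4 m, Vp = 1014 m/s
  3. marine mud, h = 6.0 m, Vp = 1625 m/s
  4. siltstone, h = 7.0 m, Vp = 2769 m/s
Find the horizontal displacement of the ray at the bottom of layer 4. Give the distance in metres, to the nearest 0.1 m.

12.4 m

Apply Snell's law at each interface; in layer i the horizontal offset is hᵢ·tan θᵢ.
Layer 1: θ = 8.70°; offset = 23.9·tan 8.70° = 3.657 m.
Layer 2: sin θ = 1014·sin 8.7°/827 = 0.1855, θ = 10.69°; offset = 14.4·tan 10.69° = 2.718 m.
Layer 3: sin θ = 1625·sin 8.7°/827 = 0.2972, θ = 17.29°; offset = 6.0·tan 17.29° = 1.868 m.
Layer 4: sin θ = 2769·sin 8.7°/827 = 0.5065, θ = 30.43°; offset = 7.0·tan 30.43° = 4.112 m.
Total horizontal offset = 12.354 m.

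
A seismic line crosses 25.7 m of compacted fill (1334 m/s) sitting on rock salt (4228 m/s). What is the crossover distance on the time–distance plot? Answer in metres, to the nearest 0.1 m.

x_cross = 2h·√((V₂+V₁)/(V₂−V₁)).
(V₂+V₁)/(V₂−V₁) = (4228+1334)/(4228−1334) = 1.9219; √ = 1.3863.
x_cross = 2·25.7·1.3863 = 71.26 m.

71.3 m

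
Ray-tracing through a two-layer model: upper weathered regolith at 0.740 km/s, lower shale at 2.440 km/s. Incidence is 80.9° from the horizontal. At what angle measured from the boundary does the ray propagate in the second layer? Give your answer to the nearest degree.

59°

Convert to the normal: θ₁ = 90° − 80.9° = 9.1°.
sin θ₁/V₁ = sin θ₂/V₂ ⇒ sin θ₂ = 2.440·sin 9.1°/0.740 = 2.440·0.1582/0.740 = 0.5215.
θ₂ = sin⁻¹(0.5215) = 31.43° (from vertical).
From the interface: 90° − 31.43° = 58.57°.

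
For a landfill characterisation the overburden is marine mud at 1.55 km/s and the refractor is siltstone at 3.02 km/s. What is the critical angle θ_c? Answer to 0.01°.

30.88°

Critical incidence: sin θ_c = V₁/V₂ = 1.55/3.02 = 0.5132.
θ_c = arcsin 0.5132 = 30.88°.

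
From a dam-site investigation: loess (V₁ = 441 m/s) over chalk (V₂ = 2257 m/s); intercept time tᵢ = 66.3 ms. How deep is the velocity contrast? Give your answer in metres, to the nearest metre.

15 m

θ_c = arcsin(441/2257) = 11.27°; cos θ_c = 0.9807.
tᵢ = 2h cos θ_c/V₁ ⇒ h = tᵢ·V₁/(2 cos θ_c) = 0.0663·441/(2·0.9807) = 14.91 m.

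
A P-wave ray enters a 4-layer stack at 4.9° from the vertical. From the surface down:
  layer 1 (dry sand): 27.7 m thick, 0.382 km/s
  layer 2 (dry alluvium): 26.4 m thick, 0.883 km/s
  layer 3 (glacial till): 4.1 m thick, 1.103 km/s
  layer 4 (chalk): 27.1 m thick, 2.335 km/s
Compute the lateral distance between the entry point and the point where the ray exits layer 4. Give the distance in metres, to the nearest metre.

p = sin θ₁/V₁ = sin 4.9°/0.382 = 2.2360e-01 s/km is conserved through the stack.
Layer 1: θ = 4.90°; offset = 27.7·tan 4.90° = 2.375 m.
Layer 2: sin θ = p·0.883 = 0.1974 → θ = 11.39°; offset = 26.4·tan 11.39° = 5.317 m.
Layer 3: sin θ = p·1.103 = 0.2466 → θ = 14.28°; offset = 4.1·tan 14.28° = 1.043 m.
Layer 4: sin θ = p·2.335 = 0.5221 → θ = 31.47°; offset = 27.1·tan 31.47° = 16.590 m.
Summing the layer offsets gives 25.326 m.

25 m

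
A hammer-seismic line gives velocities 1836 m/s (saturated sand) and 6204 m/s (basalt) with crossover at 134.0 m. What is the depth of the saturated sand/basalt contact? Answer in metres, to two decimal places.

49.38 m

h = (x_cross/2)·√((V₂−V₁)/(V₂+V₁)).
(V₂−V₁)/(V₂+V₁) = (6204−1836)/(6204+1836) = 0.5433; √ = 0.7371.
h = (134.0/2)·0.7371 = 49.38 m.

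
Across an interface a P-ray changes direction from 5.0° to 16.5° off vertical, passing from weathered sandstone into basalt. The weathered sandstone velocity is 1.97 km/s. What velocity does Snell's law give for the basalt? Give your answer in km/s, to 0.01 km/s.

sin 5.0° = 0.0872; sin 16.5° = 0.2840.
V₂ = V₁·(sin θ₂/sin θ₁) = 1.97·(0.2840/0.0872) = 6.42 km/s.

6.42 km/s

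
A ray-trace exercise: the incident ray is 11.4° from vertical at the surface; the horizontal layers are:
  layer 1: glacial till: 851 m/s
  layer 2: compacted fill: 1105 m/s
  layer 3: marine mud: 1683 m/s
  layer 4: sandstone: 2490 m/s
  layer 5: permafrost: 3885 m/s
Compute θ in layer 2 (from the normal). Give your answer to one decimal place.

Snell's law across each interface conserves sin θ / V, so sin θ_2 = V_2·sin θ₁/V₁.
sin θ_2 = 1105 × sin 11.4° / 851 = 0.2567.
θ_2 = 14.87° from the vertical.

14.9°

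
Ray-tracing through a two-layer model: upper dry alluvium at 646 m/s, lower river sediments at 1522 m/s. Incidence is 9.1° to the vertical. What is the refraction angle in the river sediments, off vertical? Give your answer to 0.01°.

21.88°

sin θ₁/V₁ = sin θ₂/V₂ ⇒ sin θ₂ = 1522·sin 9.1°/646 = 1522·0.1582/646 = 0.3726.
θ₂ = arcsin 0.3726 = 21.88° from the normal.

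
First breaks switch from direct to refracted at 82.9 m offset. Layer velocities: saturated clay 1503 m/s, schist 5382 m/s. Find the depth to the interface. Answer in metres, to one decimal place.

x_cross = 2h·√((V₂+V₁)/(V₂−V₁)) → h = x_cross / (2·√((V₂+V₁)/(V₂−V₁))).
√((V₂+V₁)/(V₂−V₁)) = √((5382+1503)/(5382−1503)) = 1.3323.
h = 82.9 / (2·1.3323) = 31.11 m.

31.1 m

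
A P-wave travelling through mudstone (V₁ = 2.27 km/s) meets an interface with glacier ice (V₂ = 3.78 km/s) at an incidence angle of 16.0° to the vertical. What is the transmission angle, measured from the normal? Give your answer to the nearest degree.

27°

sin θ₁/V₁ = sin θ₂/V₂ ⇒ sin θ₂ = 3.78·sin 16.0°/2.27 = 3.78·0.2756/2.27 = 0.4590.
θ₂ = sin⁻¹(0.4590) = 27.32° (from vertical).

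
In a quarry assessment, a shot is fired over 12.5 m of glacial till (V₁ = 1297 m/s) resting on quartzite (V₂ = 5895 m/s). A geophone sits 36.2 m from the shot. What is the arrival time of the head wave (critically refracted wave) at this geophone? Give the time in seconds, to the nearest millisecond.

t = x/V₂ + 2h·√(V₂²−V₁²)/(V₁V₂).
√(V₂²−V₁²) = √(5895²−1297²) = 5750.5 m/s; delay term = 2·12.5·5750.5/(1297·5895) = 0.01880 s.
t = 36.2/5895 + 0.01880 = 0.02494 s.

0.025 s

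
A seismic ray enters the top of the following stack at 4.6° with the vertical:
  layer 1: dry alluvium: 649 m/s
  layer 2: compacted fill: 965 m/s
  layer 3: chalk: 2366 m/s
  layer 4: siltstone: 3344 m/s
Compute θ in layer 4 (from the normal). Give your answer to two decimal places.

Ray parameter p = sin 4.6° / 649 = 1.2357e-04 s/m.
sin θ_4 = p·V_4 = 1.2357e-04 × 3344 = 0.4132.
θ_4 = 24.41° from the vertical.

24.41°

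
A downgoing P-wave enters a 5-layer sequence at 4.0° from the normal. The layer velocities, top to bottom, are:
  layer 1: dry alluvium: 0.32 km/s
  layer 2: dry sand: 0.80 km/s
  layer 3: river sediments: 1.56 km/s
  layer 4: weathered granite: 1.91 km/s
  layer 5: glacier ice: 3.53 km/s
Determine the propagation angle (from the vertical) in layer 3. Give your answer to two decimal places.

Snell's law across each interface conserves sin θ / V, so sin θ_3 = V_3·sin θ₁/V₁.
sin θ_3 = 1.56 × sin 4.0° / 0.32 = 0.3401.
θ_3 = arcsin 0.3401 = 19.88°.

19.88°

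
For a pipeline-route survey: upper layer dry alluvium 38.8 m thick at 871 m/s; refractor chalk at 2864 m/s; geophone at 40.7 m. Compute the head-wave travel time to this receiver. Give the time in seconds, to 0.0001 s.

θ_c = arcsin(V₁/V₂) = arcsin(871/2864) = 17.71°, cos θ_c = 0.9526.
Intercept time tᵢ = 2h cos θ_c / V₁ = 2·38.8·0.9526/871 = 0.08487 s.
t = x/V₂ + tᵢ = 40.7/2864 + 0.08487 = 0.09908 s.

0.0991 s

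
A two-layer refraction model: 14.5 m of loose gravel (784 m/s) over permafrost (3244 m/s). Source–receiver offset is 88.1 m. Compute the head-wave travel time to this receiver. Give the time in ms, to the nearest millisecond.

t = x/V₂ + 2h·√(V₂²−V₁²)/(V₁V₂).
√(V₂²−V₁²) = √(3244²−784²) = 3147.8 m/s; delay term = 2·14.5·3147.8/(784·3244) = 0.03589 s.
t = 88.1/3244 + 0.03589 = 0.06305 s.

63 ms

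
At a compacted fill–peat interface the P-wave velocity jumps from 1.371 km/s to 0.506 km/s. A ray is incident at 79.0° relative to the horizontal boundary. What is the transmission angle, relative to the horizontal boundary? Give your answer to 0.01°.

Angle from the normal: 90° − 79.0° = 11.0°.
sin θ₁/V₁ = sin θ₂/V₂ ⇒ sin θ₂ = 0.506·sin 11.0°/1.371 = 0.506·0.1908/1.371 = 0.0704.
θ₂ = sin⁻¹(0.0704) = 4.04° (from vertical).
From the interface: 90° − 4.04° = 85.96°.

85.96°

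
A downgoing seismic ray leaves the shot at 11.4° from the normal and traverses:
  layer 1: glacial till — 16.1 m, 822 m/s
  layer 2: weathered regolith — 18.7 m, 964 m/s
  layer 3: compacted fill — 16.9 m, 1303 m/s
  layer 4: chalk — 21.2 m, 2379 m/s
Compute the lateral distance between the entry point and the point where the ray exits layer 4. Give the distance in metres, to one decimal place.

28.1 m

Apply Snell's law at each interface; in layer i the horizontal offset is hᵢ·tan θᵢ.
Layer 1: θ = 11.40°; offset = 16.1·tan 11.40° = 3.246 m.
Layer 2: sin θ = 964·sin 11.4°/822 = 0.2318, θ = 13.40°; offset = 18.7·tan 13.40° = 4.456 m.
Layer 3: sin θ = 1303·sin 11.4°/822 = 0.3133, θ = 18.26°; offset = 16.9·tan 18.26° = 5.576 m.
Layer 4: sin θ = 2379·sin 11.4°/822 = 0.5721, θ = 34.89°; offset = 21.2·tan 34.89° = 14.786 m.
Summing the layer offsets gives 28.064 m.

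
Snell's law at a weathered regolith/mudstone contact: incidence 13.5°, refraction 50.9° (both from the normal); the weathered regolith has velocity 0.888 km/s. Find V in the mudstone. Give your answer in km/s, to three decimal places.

2.952 km/s

Snell's law: sin 13.5°/V₁ = sin 50.9°/V₂.
V₂ = V₁·sin 50.9°/sin 13.5° = 0.888 × 3.3243 = 2.952 km/s.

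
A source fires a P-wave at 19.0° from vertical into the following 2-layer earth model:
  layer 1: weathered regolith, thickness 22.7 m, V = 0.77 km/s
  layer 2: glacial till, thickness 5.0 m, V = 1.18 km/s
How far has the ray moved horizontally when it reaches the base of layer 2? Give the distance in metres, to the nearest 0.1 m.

Apply Snell's law at each interface; in layer i the horizontal offset is hᵢ·tan θᵢ.
Layer 1: θ = 19.00°; offset = 22.7·tan 19.00° = 7.816 m.
Layer 2: sin θ = 1.18·sin 19.0°/0.77 = 0.4989, θ = 29.93°; offset = 5.0·tan 29.93° = 2.878 m.
Summing the layer offsets gives 10.695 m.

10.7 m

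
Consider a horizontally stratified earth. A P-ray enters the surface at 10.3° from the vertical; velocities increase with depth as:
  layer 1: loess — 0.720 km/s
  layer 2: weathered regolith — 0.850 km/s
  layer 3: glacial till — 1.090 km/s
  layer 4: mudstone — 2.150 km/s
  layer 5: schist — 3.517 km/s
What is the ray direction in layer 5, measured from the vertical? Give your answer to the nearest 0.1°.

Ray parameter p = sin 10.3° / 0.720 = 2.4834e-01 s/km.
sin θ_5 = p·V_5 = 2.4834e-01 × 3.517 = 0.8734.
θ_5 = 60.86° from the vertical.

60.9°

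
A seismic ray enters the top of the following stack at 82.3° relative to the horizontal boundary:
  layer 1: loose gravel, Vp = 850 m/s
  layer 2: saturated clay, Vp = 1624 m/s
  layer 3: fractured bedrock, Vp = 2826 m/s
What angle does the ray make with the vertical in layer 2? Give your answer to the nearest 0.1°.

14.8°

From the normal: θ₁ = 90° − 82.3° = 7.7°.
Snell's law across each interface conserves sin θ / V, so sin θ_2 = V_2·sin θ₁/V₁.
sin θ_2 = 1624 × sin 7.7° / 850 = 0.2560.
θ_2 = arcsin 0.2560 = 14.83°.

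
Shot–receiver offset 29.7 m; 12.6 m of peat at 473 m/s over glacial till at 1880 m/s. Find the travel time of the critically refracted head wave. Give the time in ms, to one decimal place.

67.4 ms

t = x/V₂ + 2h·√(V₂²−V₁²)/(V₁V₂).
√(V₂²−V₁²) = √(1880²−473²) = 1819.5 m/s; delay term = 2·12.6·1819.5/(473·1880) = 0.05156 s.
t = 29.7/1880 + 0.05156 = 0.06736 s.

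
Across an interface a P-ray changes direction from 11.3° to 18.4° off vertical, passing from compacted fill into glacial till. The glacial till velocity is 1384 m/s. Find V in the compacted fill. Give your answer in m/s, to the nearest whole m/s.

Snell's law: sin 11.3°/V₁ = sin 18.4°/V₂.
V₁ = V₂·sin 11.3°/sin 18.4° = 1384 × 0.6208 = 859.15 m/s.

859 m/s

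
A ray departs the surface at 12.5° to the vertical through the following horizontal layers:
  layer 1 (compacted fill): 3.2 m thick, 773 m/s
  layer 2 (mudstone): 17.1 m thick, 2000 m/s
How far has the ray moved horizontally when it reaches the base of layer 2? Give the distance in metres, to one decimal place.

Apply Snell's law at each interface; in layer i the horizontal offset is hᵢ·tan θᵢ.
Layer 1: θ = 12.50°; offset = 3.2·tan 12.50° = 0.709 m.
Layer 2: sin θ = 2000·sin 12.5°/773 = 0.5600, θ = 34.06°; offset = 17.1·tan 34.06° = 11.558 m.
Summing the layer offsets gives 12.268 m.

12.3 m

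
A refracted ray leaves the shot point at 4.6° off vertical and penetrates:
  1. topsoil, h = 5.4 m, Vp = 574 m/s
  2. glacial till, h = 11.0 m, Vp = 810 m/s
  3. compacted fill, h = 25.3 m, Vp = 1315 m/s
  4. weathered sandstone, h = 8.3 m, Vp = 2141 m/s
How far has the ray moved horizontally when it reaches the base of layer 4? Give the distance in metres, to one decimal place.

Ray parameter p = sin 4.6° / 574 m/s = 1.3972e-04 s/m.
Layer 1: θ = 4.60°; offset = 5.4·tan 4.60° = 0.434 m.
Layer 2: sin θ = p·810 = 0.1132 → θ = 6.50°; offset = 11.0·tan 6.50° = 1.253 m.
Layer 3: sin θ = p·1315 = 0.1837 → θ = 10.59°; offset = 25.3·tan 10.59° = 4.729 m.
Layer 4: sin θ = p·2141 = 0.2991 → θ = 17.41°; offset = 8.3·tan 17.41° = 2.602 m.
Σ offsets = 9.018 m.

9.0 m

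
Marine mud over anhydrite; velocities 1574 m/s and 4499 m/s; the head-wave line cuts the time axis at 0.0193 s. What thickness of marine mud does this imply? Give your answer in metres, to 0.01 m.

16.21 m

θ_c = arcsin(1574/4499) = 20.48°; cos θ_c = 0.9368.
tᵢ = 2h cos θ_c/V₁ ⇒ h = tᵢ·V₁/(2 cos θ_c) = 0.0193·1574/(2·0.9368) = 16.21 m.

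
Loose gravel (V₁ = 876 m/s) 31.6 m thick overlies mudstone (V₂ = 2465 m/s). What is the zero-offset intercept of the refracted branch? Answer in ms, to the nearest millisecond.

67 ms

tᵢ = 2h·√(V₂²−V₁²)/(V₁V₂).
√(V₂²−V₁²) = √(2465²−876²) = 2304.1 m/s.
tᵢ = 2·31.6·2304.1/(876·2465) = 0.06744 s.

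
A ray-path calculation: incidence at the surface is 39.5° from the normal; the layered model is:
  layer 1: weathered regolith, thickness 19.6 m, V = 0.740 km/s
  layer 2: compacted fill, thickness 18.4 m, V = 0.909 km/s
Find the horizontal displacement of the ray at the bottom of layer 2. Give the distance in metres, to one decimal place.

Apply Snell's law at each interface; in layer i the horizontal offset is hᵢ·tan θᵢ.
Layer 1: θ = 39.50°; offset = 19.6·tan 39.50° = 16.157 m.
Layer 2: sin θ = 0.909·sin 39.5°/0.740 = 0.7813, θ = 51.38°; offset = 18.4·tan 51.38° = 23.036 m.
Total horizontal offset = 39.193 m.

39.2 m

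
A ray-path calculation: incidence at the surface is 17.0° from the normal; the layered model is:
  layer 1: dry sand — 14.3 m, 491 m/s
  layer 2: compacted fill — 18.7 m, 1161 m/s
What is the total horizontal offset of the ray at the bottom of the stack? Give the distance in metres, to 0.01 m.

Ray parameter p = sin 17.0° / 491 m/s = 5.9546e-04 s/m.
Layer 1: θ = 17.00°; offset = 14.3·tan 17.00° = 4.3719 m.
Layer 2: sin θ = p·1161 = 0.6913 → θ = 43.74°; offset = 18.7·tan 43.74° = 17.8923 m.
Total horizontal offset = 22.2643 m.

22.26 m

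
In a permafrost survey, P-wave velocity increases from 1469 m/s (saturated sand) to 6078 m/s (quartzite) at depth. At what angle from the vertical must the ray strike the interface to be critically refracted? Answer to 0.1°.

At critical incidence the refracted ray runs along the interface (θ₂ = 90°), so sin θ_c = V₁/V₂.
θ_c = arcsin(1469/6078) = arcsin 0.2417 = 13.99°.

14.0°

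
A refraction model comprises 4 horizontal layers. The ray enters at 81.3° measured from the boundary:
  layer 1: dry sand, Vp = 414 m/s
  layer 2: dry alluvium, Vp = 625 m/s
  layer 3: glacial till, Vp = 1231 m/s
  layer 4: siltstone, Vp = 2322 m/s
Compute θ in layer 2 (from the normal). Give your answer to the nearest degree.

13°

From the normal: θ₁ = 90° − 81.3° = 8.7°.
Ray parameter p = sin 8.7° / 414 = 3.6536e-04 s/m.
sin θ_2 = p·V_2 = 3.6536e-04 × 625 = 0.2284.
θ_2 = 13.20° from the vertical.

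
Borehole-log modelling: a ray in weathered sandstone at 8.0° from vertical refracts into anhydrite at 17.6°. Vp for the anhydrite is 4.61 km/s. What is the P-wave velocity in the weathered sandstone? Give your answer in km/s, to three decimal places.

2.122 km/s

Snell's law: sin 8.0°/V₁ = sin 17.6°/V₂.
V₁ = V₂·sin 8.0°/sin 17.6° = 4.61 × 0.4603 = 2.122 km/s.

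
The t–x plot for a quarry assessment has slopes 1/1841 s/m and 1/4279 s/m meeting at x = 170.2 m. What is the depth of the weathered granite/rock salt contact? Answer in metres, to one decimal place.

h = (x_cross/2)·√((V₂−V₁)/(V₂+V₁)).
(V₂−V₁)/(V₂+V₁) = (4279−1841)/(4279+1841) = 0.3984; √ = 0.6312.
h = (170.2/2)·0.6312 = 53.71 m.

53.7 m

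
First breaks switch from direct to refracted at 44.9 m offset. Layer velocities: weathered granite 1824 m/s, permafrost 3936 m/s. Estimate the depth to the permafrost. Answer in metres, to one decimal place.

h = (x_cross/2)·√((V₂−V₁)/(V₂+V₁)).
(V₂−V₁)/(V₂+V₁) = (3936−1824)/(3936+1824) = 0.3667; √ = 0.6055.
h = (44.9/2)·0.6055 = 13.59 m.

13.6 m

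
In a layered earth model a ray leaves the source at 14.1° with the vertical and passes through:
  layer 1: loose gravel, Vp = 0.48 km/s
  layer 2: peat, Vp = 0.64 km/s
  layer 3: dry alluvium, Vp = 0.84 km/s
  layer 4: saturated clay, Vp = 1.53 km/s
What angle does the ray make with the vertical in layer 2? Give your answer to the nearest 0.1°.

Snell's law across each interface conserves sin θ / V, so sin θ_2 = V_2·sin θ₁/V₁.
sin θ_2 = 0.64 × sin 14.1° / 0.48 = 0.3248.
θ_2 = 18.95° from the vertical.

19.0°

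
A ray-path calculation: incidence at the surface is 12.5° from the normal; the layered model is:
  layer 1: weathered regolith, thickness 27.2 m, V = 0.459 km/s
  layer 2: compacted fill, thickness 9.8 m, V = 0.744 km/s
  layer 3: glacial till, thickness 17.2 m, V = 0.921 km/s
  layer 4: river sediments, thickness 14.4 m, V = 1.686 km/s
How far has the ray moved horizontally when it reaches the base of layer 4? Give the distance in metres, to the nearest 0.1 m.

Apply Snell's law at each interface; in layer i the horizontal offset is hᵢ·tan θᵢ.
Layer 1: θ = 12.50°; offset = 27.2·tan 12.50° = 6.030 m.
Layer 2: sin θ = 0.744·sin 12.5°/0.459 = 0.3508, θ = 20.54°; offset = 9.8·tan 20.54° = 3.672 m.
Layer 3: sin θ = 0.921·sin 12.5°/0.459 = 0.4343, θ = 25.74°; offset = 17.2·tan 25.74° = 8.293 m.
Layer 4: sin θ = 1.686·sin 12.5°/0.459 = 0.7950, θ = 52.66°; offset = 14.4·tan 52.66° = 18.874 m.
Σ offsets = 36.868 m.

36.9 m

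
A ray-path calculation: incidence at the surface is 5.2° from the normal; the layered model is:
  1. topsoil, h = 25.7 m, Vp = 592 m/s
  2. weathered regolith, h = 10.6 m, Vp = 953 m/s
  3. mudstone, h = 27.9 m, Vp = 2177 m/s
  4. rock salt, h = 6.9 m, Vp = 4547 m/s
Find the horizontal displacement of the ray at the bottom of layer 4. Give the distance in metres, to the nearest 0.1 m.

p = sin θ₁/V₁ = sin 5.2°/592 = 1.5310e-04 s/m is conserved through the stack.
Layer 1: θ = 5.20°; offset = 25.7·tan 5.20° = 2.339 m.
Layer 2: sin θ = p·953 = 0.1459 → θ = 8.39°; offset = 10.6·tan 8.39° = 1.563 m.
Layer 3: sin θ = p·2177 = 0.3333 → θ = 19.47°; offset = 27.9·tan 19.47° = 9.863 m.
Layer 4: sin θ = p·4547 = 0.6961 → θ = 44.12°; offset = 6.9·tan 44.12° = 6.691 m.
Summing the layer offsets gives 20.455 m.

20.5 m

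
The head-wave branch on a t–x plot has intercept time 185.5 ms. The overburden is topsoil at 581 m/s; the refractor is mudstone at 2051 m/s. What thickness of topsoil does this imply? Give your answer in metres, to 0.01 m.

θ_c = arcsin(581/2051) = 16.46°; cos θ_c = 0.9590.
tᵢ = 2h cos θ_c/V₁ ⇒ h = tᵢ·V₁/(2 cos θ_c) = 0.1855·581/(2·0.9590) = 56.19 m.

56.19 m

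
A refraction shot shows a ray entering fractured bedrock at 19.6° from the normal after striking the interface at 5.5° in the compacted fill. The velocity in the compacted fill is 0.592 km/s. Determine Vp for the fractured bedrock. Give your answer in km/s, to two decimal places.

sin 5.5° = 0.0958; sin 19.6° = 0.3355.
V₂ = V₁·(sin θ₂/sin θ₁) = 0.592·(0.3355/0.0958) = 2.07 km/s.

2.07 km/s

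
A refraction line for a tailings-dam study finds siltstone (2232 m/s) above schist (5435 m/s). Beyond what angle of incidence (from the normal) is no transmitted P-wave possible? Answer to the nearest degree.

24°

Critical incidence: sin θ_c = V₁/V₂ = 2232/5435 = 0.4107.
θ_c = arcsin 0.4107 = 24.25°.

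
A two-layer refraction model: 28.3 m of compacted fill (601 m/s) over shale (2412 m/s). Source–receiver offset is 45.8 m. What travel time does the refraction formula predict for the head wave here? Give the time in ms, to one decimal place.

θ_c = arcsin(V₁/V₂) = arcsin(601/2412) = 14.43°, cos θ_c = 0.9685.
Intercept time tᵢ = 2h cos θ_c / V₁ = 2·28.3·0.9685/601 = 0.09121 s.
t = x/V₂ + tᵢ = 45.8/2412 + 0.09121 = 0.11019 s.

110.2 ms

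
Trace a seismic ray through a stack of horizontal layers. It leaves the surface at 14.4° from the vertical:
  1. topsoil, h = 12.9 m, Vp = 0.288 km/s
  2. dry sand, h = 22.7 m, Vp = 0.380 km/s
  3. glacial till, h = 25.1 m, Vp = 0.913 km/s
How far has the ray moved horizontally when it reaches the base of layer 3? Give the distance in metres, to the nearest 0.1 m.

43.4 m

Ray parameter p = sin 14.4° / 0.288 km/s = 8.6351e-01 s/km.
Layer 1: θ = 14.40°; offset = 12.9·tan 14.40° = 3.312 m.
Layer 2: sin θ = p·0.380 = 0.3281 → θ = 19.16°; offset = 22.7·tan 19.16° = 7.885 m.
Layer 3: sin θ = p·0.913 = 0.7884 → θ = 52.03°; offset = 25.1·tan 52.03° = 32.166 m.
Summing the layer offsets gives 43.364 m.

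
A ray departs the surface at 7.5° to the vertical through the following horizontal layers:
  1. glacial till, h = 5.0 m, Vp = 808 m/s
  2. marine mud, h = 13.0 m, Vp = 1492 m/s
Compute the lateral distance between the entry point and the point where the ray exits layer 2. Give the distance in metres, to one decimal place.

3.9 m

Apply Snell's law at each interface; in layer i the horizontal offset is hᵢ·tan θᵢ.
Layer 1: θ = 7.50°; offset = 5.0·tan 7.50° = 0.658 m.
Layer 2: sin θ = 1492·sin 7.5°/808 = 0.2410, θ = 13.95°; offset = 13.0·tan 13.95° = 3.228 m.
Σ offsets = 3.887 m.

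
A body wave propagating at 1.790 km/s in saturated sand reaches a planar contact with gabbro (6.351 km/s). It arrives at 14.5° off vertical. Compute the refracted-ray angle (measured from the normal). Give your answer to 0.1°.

sin θ₁/V₁ = sin θ₂/V₂ ⇒ sin θ₂ = 6.351·sin 14.5°/1.790 = 6.351·0.2504/1.790 = 0.8884.
θ₂ = sin⁻¹(0.8884) = 62.67° (from vertical).

62.7°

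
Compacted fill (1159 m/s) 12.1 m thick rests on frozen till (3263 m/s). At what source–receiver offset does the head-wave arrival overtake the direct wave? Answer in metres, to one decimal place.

x_cross = 2h·√((V₂+V₁)/(V₂−V₁)).
(V₂+V₁)/(V₂−V₁) = (3263+1159)/(3263−1159) = 2.1017; √ = 1.4497.
x_cross = 2·12.1·1.4497 = 35.08 m.

35.1 m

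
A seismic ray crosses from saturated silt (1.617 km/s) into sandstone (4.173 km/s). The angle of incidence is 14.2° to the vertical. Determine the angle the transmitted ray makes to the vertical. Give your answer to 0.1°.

39.3°

Snell's law: sin θ₂ = (V₂/V₁)·sin θ₁ = (4.173/1.617)·sin 14.2° = 0.6331.
θ₂ = arcsin 0.6331 = 39.28° from the normal.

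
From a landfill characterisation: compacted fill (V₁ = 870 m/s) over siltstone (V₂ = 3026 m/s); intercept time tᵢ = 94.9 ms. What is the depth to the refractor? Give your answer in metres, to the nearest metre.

h = tᵢ·V₁·V₂ / (2·√(V₂²−V₁²)).
√(V₂²−V₁²) = √(3026² − 870²) = 2898.2 m/s.
h = 0.0949 s × 870 × 3026 / (2 × 2898.2) = 43.10 m.

43 m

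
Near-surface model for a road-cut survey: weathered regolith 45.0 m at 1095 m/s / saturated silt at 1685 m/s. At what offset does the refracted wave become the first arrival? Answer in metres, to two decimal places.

x_cross = 2h·√((V₂+V₁)/(V₂−V₁)).
(V₂+V₁)/(V₂−V₁) = (1685+1095)/(1685−1095) = 4.7119; √ = 2.1707.
x_cross = 2·45.0·2.1707 = 195.36 m.

195.36 m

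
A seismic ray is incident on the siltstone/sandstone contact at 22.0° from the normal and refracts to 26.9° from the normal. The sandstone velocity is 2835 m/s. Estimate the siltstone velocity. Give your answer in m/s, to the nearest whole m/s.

2347 m/s

Snell's law: sin 22.0°/V₁ = sin 26.9°/V₂.
V₁ = V₂·sin 22.0°/sin 26.9° = 2835 × 0.8280 = 2347.32 m/s.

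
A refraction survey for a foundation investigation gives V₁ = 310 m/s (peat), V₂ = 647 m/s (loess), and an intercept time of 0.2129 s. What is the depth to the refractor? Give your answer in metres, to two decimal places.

37.60 m

h = tᵢ·V₁·V₂ / (2·√(V₂²−V₁²)).
√(V₂²−V₁²) = √(647² − 310²) = 567.9 m/s.
h = 0.2129 s × 310 × 647 / (2 × 567.9) = 37.60 m.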